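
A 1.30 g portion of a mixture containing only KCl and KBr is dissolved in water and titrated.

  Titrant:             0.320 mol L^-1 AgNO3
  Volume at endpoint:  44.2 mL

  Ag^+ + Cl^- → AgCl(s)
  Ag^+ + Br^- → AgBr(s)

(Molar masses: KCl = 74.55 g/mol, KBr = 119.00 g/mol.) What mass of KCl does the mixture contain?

0.643 g

n(AgNO3) = 0.0442 × 0.320 = 0.0141 mol
Let x = n(KCl), y = n(KBr).
Titrant: 1x + 1y = 0.0141;  mass: 74.55x + 119.00y = 1.30
Solving, x = 8.62 × 10^-3 mol, y = 5.52 × 10^-3 mol
mass of KCl = 8.62 × 10^-3 × 74.55 = 0.643 g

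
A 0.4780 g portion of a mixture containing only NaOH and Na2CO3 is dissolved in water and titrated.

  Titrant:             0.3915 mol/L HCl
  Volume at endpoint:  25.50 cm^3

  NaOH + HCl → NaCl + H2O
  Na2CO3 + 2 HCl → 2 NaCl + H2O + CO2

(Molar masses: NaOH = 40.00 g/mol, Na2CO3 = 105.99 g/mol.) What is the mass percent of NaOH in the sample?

32.88 %

n(HCl) = 0.02550 × 0.3915 = 9.983 × 10^-3 mol
Let x = n(NaOH), y = n(Na2CO3).
Titrant: 1x + 2y = 9.983 × 10^-3;  mass: 40.00x + 105.99y = 0.4780
Solving, x = 3.929 × 10^-3 mol, y = 3.027 × 10^-3 mol
mass of NaOH = 3.929 × 10^-3 × 40.00 = 0.1572 g
% NaOH = 0.1572 / 0.4780 × 100 = 32.88 %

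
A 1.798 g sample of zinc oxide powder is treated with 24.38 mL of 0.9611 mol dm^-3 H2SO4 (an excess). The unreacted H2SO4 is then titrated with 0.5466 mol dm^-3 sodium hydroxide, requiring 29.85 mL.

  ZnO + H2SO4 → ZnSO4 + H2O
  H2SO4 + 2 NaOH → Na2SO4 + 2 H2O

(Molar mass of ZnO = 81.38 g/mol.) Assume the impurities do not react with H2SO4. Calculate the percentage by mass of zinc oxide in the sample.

n(H2SO4) added = 0.02438 × 0.9611 = 0.02343 mol
n(NaOH) used in back-titration = 0.02985 × 0.5466 = 0.01632 mol
From the 1:2 ratio, n(H2SO4) left over = 1/2 × 0.01632 = 8.158 × 10^-3 mol
n(H2SO4) consumed by analyte = 0.02343 − 8.158 × 10^-3 = 0.01527 mol
n(ZnO) = 0.01527 mol (1:1 ratio)
mass of ZnO = 0.01527 × 81.38 = 1.243 g
% ZnO = 1.243 / 1.798 × 100 = 69.13 %

69.13 %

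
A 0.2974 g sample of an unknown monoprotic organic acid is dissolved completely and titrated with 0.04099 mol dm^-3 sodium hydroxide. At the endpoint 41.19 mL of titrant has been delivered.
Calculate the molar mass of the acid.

n(NaOH) = 0.04119 L × 0.04099 mol/L = 1.688 × 10^-3 mol
n(HA) = 1.688 × 10^-3 mol (1:1 ratio)
M = m / n = 0.2974 g / 1.688 × 10^-3 mol = 176.1 g/mol

176.1 g/mol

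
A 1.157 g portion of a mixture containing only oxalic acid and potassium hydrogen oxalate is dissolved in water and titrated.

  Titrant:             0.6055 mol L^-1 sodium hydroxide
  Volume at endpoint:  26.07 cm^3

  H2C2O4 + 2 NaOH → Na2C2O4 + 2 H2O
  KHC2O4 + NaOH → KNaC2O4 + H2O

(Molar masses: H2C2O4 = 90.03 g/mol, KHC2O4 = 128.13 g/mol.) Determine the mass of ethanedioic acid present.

n(NaOH) = 0.02607 × 0.6055 = 0.01579 mol
Let x = n(H2C2O4), y = n(KHC2O4).
Titrant: 2x + 1y = 0.01579;  mass: 90.03x + 128.13y = 1.157
Solving, x = 5.207 × 10^-3 mol, y = 5.371 × 10^-3 mol
mass of H2C2O4 = 5.207 × 10^-3 × 90.03 = 0.4688 g

0.4688 g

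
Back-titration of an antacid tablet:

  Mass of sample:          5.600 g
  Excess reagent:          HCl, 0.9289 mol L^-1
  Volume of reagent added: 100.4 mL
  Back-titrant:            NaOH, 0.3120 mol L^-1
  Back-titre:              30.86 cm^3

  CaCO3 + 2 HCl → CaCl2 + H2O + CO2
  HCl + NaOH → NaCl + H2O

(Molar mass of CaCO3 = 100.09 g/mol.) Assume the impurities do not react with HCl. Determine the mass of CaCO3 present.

4.185 g

n(HCl) added = 0.1004 × 0.9289 = 0.09326 mol
n(NaOH) used in back-titration = 0.03086 × 0.3120 = 9.628 × 10^-3 mol
n(HCl) left over = 9.628 × 10^-3 mol (1:1 ratio)
n(HCl) consumed by analyte = 0.09326 − 9.628 × 10^-3 = 0.08363 mol
From the 1:2 ratio, n(CaCO3) = 1/2 × 0.08363 = 0.04182 mol
mass of CaCO3 = 0.04182 × 100.09 = 4.185 g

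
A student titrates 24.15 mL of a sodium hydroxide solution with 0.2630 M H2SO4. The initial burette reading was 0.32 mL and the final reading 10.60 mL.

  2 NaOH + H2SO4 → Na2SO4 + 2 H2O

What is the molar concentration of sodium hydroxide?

n(H2SO4) = 0.01028 L × 0.2630 mol/L = 2.704 × 10^-3 mol
From the 2:1 mole ratio, n(NaOH) = 2/1 × 2.704 × 10^-3 = 5.407 × 10^-3 mol
[NaOH] = 5.407 × 10^-3 mol / 0.02415 L = 0.2239 mol/L

0.2239 M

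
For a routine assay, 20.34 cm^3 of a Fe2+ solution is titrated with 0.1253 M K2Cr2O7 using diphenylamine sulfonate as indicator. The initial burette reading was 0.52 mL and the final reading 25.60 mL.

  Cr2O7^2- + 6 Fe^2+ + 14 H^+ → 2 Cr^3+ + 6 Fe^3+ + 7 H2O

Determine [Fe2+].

0.9270 M

n(K2Cr2O7) = 0.02508 L × 0.1253 mol/L = 3.143 × 10^-3 mol
From the 6:1 mole ratio, n(Fe2+) = 6/1 × 3.143 × 10^-3 = 0.01886 mol
[Fe2+] = 0.01886 mol / 0.02034 L = 0.9270 mol/L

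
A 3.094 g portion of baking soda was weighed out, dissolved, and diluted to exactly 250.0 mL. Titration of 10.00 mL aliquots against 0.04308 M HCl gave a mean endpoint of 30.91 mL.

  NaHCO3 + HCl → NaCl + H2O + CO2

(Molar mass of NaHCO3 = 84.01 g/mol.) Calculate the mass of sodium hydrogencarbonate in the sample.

2.797 g

n(HCl) per titration = 0.03091 × 0.04308 = 1.332 × 10^-3 mol
n(NaHCO3) in each aliquot = 1.332 × 10^-3 mol (1:1 ratio)
n(NaHCO3) in the whole flask = 1.332 × 10^-3 × 250.0/10.00 = 0.03329 mol
mass of NaHCO3 = 0.03329 × 84.01 = 2.797 g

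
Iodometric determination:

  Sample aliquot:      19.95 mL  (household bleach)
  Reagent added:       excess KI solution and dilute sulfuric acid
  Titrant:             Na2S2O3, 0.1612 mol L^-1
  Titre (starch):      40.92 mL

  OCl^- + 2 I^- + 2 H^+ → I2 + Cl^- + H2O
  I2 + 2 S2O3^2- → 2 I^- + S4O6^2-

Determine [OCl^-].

0.1653 mol/L

n(S2O3^2-) = 0.04092 × 0.1612 = 6.596 × 10^-3 mol
n(I2) = n(S2O3^2-)/2 = 3.298 × 10^-3 mol
n(OCl^-) in the aliquot = 3.298 × 10^-3 mol (1:1 ratio)
[OCl^-] = 3.298 × 10^-3 / 0.01995 = 0.1653 mol/L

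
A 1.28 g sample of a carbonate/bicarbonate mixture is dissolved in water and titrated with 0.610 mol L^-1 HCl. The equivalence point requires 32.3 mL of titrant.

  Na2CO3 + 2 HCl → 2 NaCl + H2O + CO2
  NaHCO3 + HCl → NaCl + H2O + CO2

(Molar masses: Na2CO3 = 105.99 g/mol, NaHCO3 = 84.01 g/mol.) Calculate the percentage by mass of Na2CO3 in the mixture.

n(HCl) = 0.0323 × 0.610 = 0.0197 mol
Let x = n(Na2CO3), y = n(NaHCO3).
Titrant: 2x + 1y = 0.0197;  mass: 105.99x + 84.01y = 1.28
Solving, x = 6.05 × 10^-3 mol, y = 7.60 × 10^-3 mol
mass of Na2CO3 = 6.05 × 10^-3 × 105.99 = 0.641 g
% Na2CO3 = 0.641 / 1.28 × 100 = 50.1 %

50.1 %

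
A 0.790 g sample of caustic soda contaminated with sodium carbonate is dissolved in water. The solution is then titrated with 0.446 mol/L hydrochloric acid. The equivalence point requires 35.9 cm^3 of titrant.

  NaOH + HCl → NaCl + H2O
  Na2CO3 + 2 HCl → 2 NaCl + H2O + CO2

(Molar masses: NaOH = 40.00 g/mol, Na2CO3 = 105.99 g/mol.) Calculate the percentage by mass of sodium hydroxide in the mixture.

n(HCl) = 0.0359 × 0.446 = 0.0160 mol
Let x = n(NaOH), y = n(Na2CO3).
Titrant: 1x + 2y = 0.0160;  mass: 40.00x + 105.99y = 0.790
Solving, x = 4.50 × 10^-3 mol, y = 5.75 × 10^-3 mol
mass of NaOH = 4.50 × 10^-3 × 40.00 = 0.180 g
% NaOH = 0.180 / 0.790 × 100 = 22.8 %

22.8 %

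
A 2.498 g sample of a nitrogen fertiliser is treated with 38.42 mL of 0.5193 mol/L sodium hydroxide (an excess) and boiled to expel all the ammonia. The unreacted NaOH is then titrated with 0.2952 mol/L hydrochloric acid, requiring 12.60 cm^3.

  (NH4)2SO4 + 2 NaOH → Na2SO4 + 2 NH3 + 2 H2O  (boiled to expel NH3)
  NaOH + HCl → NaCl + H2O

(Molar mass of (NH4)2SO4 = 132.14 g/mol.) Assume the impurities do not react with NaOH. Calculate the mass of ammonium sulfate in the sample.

n(NaOH) added = 0.03842 × 0.5193 = 0.01995 mol
n(HCl) used in back-titration = 0.01260 × 0.2952 = 3.720 × 10^-3 mol
n(NaOH) left over = 3.720 × 10^-3 mol (1:1 ratio)
n(NaOH) consumed by analyte = 0.01995 − 3.720 × 10^-3 = 0.01623 mol
From the 1:2 ratio, n((NH4)2SO4) = 1/2 × 0.01623 = 8.116 × 10^-3 mol
mass of (NH4)2SO4 = 8.116 × 10^-3 × 132.14 = 1.072 g

1.072 g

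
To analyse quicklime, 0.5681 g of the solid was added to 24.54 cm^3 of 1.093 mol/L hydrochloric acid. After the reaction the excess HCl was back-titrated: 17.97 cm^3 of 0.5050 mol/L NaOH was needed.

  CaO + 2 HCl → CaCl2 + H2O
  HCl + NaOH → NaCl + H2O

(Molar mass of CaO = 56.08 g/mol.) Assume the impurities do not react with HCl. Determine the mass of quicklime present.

0.4976 g

n(HCl) added = 0.02454 × 1.093 = 0.02682 mol
n(NaOH) used in back-titration = 0.01797 × 0.5050 = 9.075 × 10^-3 mol
n(HCl) left over = 9.075 × 10^-3 mol (1:1 ratio)
n(HCl) consumed by analyte = 0.02682 − 9.075 × 10^-3 = 0.01775 mol
From the 1:2 ratio, n(CaO) = 1/2 × 0.01775 = 8.874 × 10^-3 mol
mass of CaO = 8.874 × 10^-3 × 56.08 = 0.4976 g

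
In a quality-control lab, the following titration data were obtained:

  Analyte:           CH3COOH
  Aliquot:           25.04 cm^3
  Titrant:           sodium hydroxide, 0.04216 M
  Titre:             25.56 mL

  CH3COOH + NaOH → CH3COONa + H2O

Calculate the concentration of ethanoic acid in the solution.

0.04304 M

n(NaOH) = 0.02556 L × 0.04216 mol/L = 1.078 × 10^-3 mol
n(CH3COOH) = 1.078 × 10^-3 mol (1:1 mole ratio)
[CH3COOH] = 1.078 × 10^-3 mol / 0.02504 L = 0.04304 mol/L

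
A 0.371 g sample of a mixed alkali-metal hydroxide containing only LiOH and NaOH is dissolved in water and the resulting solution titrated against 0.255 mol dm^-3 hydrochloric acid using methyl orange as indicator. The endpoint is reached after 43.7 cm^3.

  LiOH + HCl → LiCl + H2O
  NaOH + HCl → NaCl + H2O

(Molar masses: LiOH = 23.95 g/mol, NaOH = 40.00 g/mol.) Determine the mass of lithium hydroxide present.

n(HCl) = 0.0437 × 0.255 = 0.0111 mol
Let x = n(LiOH), y = n(NaOH).
Titrant: 1x + 1y = 0.0111;  mass: 23.95x + 40.00y = 0.371
Solving, x = 4.66 × 10^-3 mol, y = 6.49 × 10^-3 mol
mass of LiOH = 4.66 × 10^-3 × 23.95 = 0.112 g

0.112 g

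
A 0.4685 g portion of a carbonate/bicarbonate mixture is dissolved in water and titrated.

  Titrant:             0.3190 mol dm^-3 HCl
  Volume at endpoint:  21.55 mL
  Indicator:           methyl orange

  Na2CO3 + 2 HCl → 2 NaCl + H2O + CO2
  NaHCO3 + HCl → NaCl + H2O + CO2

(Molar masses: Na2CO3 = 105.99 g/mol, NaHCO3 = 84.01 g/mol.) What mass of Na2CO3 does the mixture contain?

n(HCl) = 0.02155 × 0.3190 = 6.874 × 10^-3 mol
Let x = n(Na2CO3), y = n(NaHCO3).
Titrant: 2x + 1y = 6.874 × 10^-3;  mass: 105.99x + 84.01y = 0.4685
Solving, x = 1.758 × 10^-3 mol, y = 3.359 × 10^-3 mol
mass of Na2CO3 = 1.758 × 10^-3 × 105.99 = 0.1863 g

0.1863 g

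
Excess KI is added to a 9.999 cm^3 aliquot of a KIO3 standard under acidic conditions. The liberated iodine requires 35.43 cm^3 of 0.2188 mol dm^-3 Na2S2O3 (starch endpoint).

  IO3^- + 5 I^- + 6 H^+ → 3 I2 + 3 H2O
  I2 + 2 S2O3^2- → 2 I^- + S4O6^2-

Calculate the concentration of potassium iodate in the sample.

0.1292 mol/L

n(S2O3^2-) = 0.03543 × 0.2188 = 7.752 × 10^-3 mol
n(I2) = n(S2O3^2-)/2 = 3.876 × 10^-3 mol
From the 1:3 ratio, n(IO3^-) in the aliquot = 1/3 × 3.876 × 10^-3 = 1.292 × 10^-3 mol
[IO3^-] = 1.292 × 10^-3 / 0.009999 = 0.1292 mol/L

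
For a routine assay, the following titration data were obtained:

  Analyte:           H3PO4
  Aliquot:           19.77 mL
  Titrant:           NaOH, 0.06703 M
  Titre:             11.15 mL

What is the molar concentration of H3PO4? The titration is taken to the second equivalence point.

H3PO4 + 2 NaOH → Na2HPO4 + 2 H2O
n(NaOH) = 0.01115 L × 0.06703 mol/L = 7.474 × 10^-4 mol
From the 1:2 mole ratio, n(H3PO4) = 1/2 × 7.474 × 10^-4 = 3.737 × 10^-4 mol
[H3PO4] = 3.737 × 10^-4 mol / 0.01977 L = 0.01890 mol/L

0.01890 M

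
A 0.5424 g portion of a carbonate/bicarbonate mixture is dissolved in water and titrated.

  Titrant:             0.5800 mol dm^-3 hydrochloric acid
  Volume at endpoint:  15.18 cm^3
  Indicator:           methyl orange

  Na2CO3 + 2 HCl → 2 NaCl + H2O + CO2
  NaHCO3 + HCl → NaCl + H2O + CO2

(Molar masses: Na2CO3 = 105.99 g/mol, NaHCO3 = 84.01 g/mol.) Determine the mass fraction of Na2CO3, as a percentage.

62.14 %

n(HCl) = 0.01518 × 0.5800 = 8.804 × 10^-3 mol
Let x = n(Na2CO3), y = n(NaHCO3).
Titrant: 2x + 1y = 8.804 × 10^-3;  mass: 105.99x + 84.01y = 0.5424
Solving, x = 3.180 × 10^-3 mol, y = 2.444 × 10^-3 mol
mass of Na2CO3 = 3.180 × 10^-3 × 105.99 = 0.3371 g
% Na2CO3 = 0.3371 / 0.5424 × 100 = 62.14 %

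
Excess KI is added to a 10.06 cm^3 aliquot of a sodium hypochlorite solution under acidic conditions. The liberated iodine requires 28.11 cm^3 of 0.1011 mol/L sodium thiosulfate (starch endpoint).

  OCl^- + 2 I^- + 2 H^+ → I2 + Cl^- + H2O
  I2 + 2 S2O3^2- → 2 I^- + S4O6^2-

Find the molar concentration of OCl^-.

n(S2O3^2-) = 0.02811 × 0.1011 = 2.842 × 10^-3 mol
n(I2) = n(S2O3^2-)/2 = 1.421 × 10^-3 mol
n(OCl^-) in the aliquot = 1.421 × 10^-3 mol (1:1 ratio)
[OCl^-] = 1.421 × 10^-3 / 0.01006 = 0.1412 mol/L

0.1412 mol/L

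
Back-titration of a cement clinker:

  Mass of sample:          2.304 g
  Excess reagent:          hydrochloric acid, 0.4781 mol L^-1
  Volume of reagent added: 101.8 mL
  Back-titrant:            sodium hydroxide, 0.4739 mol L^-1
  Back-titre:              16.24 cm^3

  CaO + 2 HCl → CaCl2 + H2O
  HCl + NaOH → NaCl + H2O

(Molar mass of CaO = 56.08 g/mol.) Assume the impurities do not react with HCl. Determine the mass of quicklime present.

1.149 g

n(HCl) added = 0.1018 × 0.4781 = 0.04867 mol
n(NaOH) used in back-titration = 0.01624 × 0.4739 = 7.696 × 10^-3 mol
n(HCl) left over = 7.696 × 10^-3 mol (1:1 ratio)
n(HCl) consumed by analyte = 0.04867 − 7.696 × 10^-3 = 0.04097 mol
From the 1:2 ratio, n(CaO) = 1/2 × 0.04097 = 0.02049 mol
mass of CaO = 0.02049 × 56.08 = 1.149 g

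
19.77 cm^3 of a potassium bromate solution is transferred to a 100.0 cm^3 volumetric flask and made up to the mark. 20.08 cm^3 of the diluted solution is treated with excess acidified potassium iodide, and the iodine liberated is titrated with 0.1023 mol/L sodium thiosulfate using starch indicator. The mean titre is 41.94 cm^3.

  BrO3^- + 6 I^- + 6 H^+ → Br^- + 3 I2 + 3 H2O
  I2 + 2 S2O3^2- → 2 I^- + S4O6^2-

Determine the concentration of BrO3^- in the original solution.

0.1801 mol/L

n(S2O3^2-) = 0.04194 × 0.1023 = 4.290 × 10^-3 mol
n(I2) = n(S2O3^2-)/2 = 2.145 × 10^-3 mol
From the 1:3 ratio, n(BrO3^-) in the aliquot = 1/3 × 2.145 × 10^-3 = 7.151 × 10^-4 mol
[BrO3^-]_dilute = 7.151 × 10^-4 / 0.02008 = 0.03561 mol/L
[BrO3^-]_original = 0.03561 × 100.0/19.77 = 0.1801 mol/L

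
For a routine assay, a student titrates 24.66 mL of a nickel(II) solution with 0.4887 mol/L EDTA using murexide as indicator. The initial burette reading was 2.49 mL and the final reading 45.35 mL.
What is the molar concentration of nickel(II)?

0.8494 mol/L

Ni^2+ + EDTA^4- → [Ni(EDTA)]^2-
n(EDTA) = 0.04286 L × 0.4887 mol/L = 0.02095 mol
n(Ni2+) = 0.02095 mol (1:1 mole ratio)
[Ni2+] = 0.02095 mol / 0.02466 L = 0.8494 mol/L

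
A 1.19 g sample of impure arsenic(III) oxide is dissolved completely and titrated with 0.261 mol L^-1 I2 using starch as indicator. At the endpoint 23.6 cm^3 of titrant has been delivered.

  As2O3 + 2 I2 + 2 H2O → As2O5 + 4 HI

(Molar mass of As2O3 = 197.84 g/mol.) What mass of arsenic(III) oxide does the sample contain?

n(I2) = 0.0236 L × 0.261 mol/L = 6.16 × 10^-3 mol
From the 1:2 ratio, n(As2O3) = 1/2 × 6.16 × 10^-3 = 3.08 × 10^-3 mol
mass of As2O3 = 3.08 × 10^-3 × 197.84 g/mol = 0.609 g

0.609 g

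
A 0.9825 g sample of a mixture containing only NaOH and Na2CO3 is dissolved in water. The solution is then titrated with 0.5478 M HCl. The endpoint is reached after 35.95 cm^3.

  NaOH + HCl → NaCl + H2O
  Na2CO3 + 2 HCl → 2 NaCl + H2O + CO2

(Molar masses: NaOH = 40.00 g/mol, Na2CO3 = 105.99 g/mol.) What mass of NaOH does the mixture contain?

n(HCl) = 0.03595 × 0.5478 = 0.01969 mol
Let x = n(NaOH), y = n(Na2CO3).
Titrant: 1x + 2y = 0.01969;  mass: 40.00x + 105.99y = 0.9825
Solving, x = 4.706 × 10^-3 mol, y = 7.494 × 10^-3 mol
mass of NaOH = 4.706 × 10^-3 × 40.00 = 0.1882 g

0.1882 g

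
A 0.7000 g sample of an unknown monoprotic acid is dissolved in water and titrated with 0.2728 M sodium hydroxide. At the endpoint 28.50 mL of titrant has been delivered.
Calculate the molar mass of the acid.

90.03 g/mol

n(NaOH) = 0.02850 L × 0.2728 mol/L = 7.775 × 10^-3 mol
n(HA) = 7.775 × 10^-3 mol (1:1 ratio)
M = m / n = 0.7000 g / 7.775 × 10^-3 mol = 90.03 g/mol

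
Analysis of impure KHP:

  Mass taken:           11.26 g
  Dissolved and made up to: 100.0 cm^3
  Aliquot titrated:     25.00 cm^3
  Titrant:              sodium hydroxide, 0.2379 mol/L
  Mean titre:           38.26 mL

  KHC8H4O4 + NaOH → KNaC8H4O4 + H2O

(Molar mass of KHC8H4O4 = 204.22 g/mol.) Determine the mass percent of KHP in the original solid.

66.03 %

n(NaOH) per titration = 0.03826 × 0.2379 = 9.102 × 10^-3 mol
n(KHC8H4O4) in each aliquot = 9.102 × 10^-3 mol (1:1 ratio)
n(KHC8H4O4) in the whole flask = 9.102 × 10^-3 × 100.0/25.00 = 0.03641 mol
mass of KHC8H4O4 = 0.03641 × 204.22 = 7.435 g
% KHC8H4O4 = 7.435 / 11.26 × 100 = 66.03 %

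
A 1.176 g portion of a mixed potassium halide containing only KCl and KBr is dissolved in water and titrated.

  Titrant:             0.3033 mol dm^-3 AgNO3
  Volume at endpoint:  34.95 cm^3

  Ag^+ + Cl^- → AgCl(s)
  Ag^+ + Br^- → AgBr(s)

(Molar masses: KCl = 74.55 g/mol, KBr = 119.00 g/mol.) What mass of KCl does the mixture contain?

n(AgNO3) = 0.03495 × 0.3033 = 0.01060 mol
Let x = n(KCl), y = n(KBr).
Titrant: 1x + 1y = 0.01060;  mass: 74.55x + 119.00y = 1.176
Solving, x = 1.922 × 10^-3 mol, y = 8.678 × 10^-3 mol
mass of KCl = 1.922 × 10^-3 × 74.55 = 0.1433 g

0.1433 g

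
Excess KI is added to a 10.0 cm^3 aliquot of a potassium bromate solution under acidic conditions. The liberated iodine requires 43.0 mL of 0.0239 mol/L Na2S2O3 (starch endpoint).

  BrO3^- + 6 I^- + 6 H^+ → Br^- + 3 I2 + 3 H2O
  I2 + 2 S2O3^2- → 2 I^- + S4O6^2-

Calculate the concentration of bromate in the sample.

0.0171 mol/L

n(S2O3^2-) = 0.0430 × 0.0239 = 1.03 × 10^-3 mol
n(I2) = n(S2O3^2-)/2 = 5.14 × 10^-4 mol
From the 1:3 ratio, n(BrO3^-) in the aliquot = 1/3 × 5.14 × 10^-4 = 1.71 × 10^-4 mol
[BrO3^-] = 1.71 × 10^-4 / 0.0100 = 0.0171 mol/L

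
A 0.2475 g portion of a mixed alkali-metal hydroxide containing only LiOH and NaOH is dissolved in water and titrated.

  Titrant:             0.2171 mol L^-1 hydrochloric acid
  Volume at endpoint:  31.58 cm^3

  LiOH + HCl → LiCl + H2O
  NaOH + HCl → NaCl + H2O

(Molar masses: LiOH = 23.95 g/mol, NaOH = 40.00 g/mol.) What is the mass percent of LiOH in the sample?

16.12 %

n(HCl) = 0.03158 × 0.2171 = 6.856 × 10^-3 mol
Let x = n(LiOH), y = n(NaOH).
Titrant: 1x + 1y = 6.856 × 10^-3;  mass: 23.95x + 40.00y = 0.2475
Solving, x = 1.666 × 10^-3 mol, y = 5.190 × 10^-3 mol
mass of LiOH = 1.666 × 10^-3 × 23.95 = 0.03990 g
% LiOH = 0.03990 / 0.2475 × 100 = 16.12 %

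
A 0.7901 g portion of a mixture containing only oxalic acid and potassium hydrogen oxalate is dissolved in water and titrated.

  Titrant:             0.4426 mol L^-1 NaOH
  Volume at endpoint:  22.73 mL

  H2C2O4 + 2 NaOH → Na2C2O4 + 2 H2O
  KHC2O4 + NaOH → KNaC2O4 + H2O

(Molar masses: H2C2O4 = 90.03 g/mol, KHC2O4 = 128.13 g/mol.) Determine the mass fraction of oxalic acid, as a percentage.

34.20 %

n(NaOH) = 0.02273 × 0.4426 = 0.01006 mol
Let x = n(H2C2O4), y = n(KHC2O4).
Titrant: 2x + 1y = 0.01006;  mass: 90.03x + 128.13y = 0.7901
Solving, x = 3.001 × 10^-3 mol, y = 4.057 × 10^-3 mol
mass of H2C2O4 = 3.001 × 10^-3 × 90.03 = 0.2702 g
% H2C2O4 = 0.2702 / 0.7901 × 100 = 34.20 %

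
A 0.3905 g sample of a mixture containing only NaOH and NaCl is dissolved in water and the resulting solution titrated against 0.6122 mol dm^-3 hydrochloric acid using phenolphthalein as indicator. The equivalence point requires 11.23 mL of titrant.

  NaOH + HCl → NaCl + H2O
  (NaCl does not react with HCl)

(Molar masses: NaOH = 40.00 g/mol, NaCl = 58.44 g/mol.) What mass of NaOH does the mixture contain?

n(HCl) = 0.01123 × 0.6122 = 6.875 × 10^-3 mol
Let x = n(NaOH), y = n(NaCl).
Titrant: 1x = 6.875 × 10^-3;  mass: 40.00x + 58.44y = 0.3905
Solving, x = 6.875 × 10^-3 mol, y = 1.976 × 10^-3 mol
mass of NaOH = 6.875 × 10^-3 × 40.00 = 0.2750 g

0.2750 g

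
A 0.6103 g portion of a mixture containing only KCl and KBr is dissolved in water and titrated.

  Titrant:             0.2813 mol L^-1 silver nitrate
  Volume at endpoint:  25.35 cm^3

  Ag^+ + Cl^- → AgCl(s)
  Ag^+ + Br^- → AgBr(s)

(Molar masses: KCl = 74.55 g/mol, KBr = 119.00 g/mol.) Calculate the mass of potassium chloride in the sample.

0.3996 g

n(AgNO3) = 0.02535 × 0.2813 = 7.131 × 10^-3 mol
Let x = n(KCl), y = n(KBr).
Titrant: 1x + 1y = 7.131 × 10^-3;  mass: 74.55x + 119.00y = 0.6103
Solving, x = 5.361 × 10^-3 mol, y = 1.770 × 10^-3 mol
mass of KCl = 5.361 × 10^-3 × 74.55 = 0.3996 g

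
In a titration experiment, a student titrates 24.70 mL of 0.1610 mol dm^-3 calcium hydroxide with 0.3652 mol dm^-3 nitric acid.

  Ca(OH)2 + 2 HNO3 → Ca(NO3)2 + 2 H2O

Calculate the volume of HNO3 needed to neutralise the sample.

n(Ca(OH)2) = 0.02470 L × 0.1610 mol/L = 3.977 × 10^-3 mol
From the 2:1 stoichiometry, n(HNO3) = 2/1 × 3.977 × 10^-3 = 7.953 × 10^-3 mol
V(HNO3) = 7.953 × 10^-3 mol / 0.3652 mol/L = 0.02178 L = 21.78 mL

21.78 mL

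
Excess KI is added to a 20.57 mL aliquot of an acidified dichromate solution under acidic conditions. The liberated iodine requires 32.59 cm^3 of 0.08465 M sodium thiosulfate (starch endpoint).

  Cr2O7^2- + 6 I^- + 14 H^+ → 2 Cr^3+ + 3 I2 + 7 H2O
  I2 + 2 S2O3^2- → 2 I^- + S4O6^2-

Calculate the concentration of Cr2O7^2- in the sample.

0.02235 M

n(S2O3^2-) = 0.03259 × 0.08465 = 2.759 × 10^-3 mol
n(I2) = n(S2O3^2-)/2 = 1.379 × 10^-3 mol
From the 1:3 ratio, n(Cr2O7^2-) in the aliquot = 1/3 × 1.379 × 10^-3 = 4.598 × 10^-4 mol
[Cr2O7^2-] = 4.598 × 10^-4 / 0.02057 = 0.02235 mol/L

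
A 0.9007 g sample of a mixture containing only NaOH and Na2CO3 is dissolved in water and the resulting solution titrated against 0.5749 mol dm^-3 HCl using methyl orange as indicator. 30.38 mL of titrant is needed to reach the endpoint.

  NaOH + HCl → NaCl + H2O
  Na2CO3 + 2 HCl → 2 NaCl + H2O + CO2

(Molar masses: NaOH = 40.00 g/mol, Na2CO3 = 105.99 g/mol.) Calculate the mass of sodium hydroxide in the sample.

n(HCl) = 0.03038 × 0.5749 = 0.01747 mol
Let x = n(NaOH), y = n(Na2CO3).
Titrant: 1x + 2y = 0.01747;  mass: 40.00x + 105.99y = 0.9007
Solving, x = 1.915 × 10^-3 mol, y = 7.775 × 10^-3 mol
mass of NaOH = 1.915 × 10^-3 × 40.00 = 0.07659 g

0.07659 g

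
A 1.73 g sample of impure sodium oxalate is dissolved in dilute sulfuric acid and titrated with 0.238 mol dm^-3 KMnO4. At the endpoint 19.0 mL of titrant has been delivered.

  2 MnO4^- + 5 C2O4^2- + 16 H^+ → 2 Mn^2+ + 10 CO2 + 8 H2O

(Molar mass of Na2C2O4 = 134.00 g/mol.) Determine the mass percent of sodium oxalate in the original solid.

n(KMnO4) = 0.0190 L × 0.238 mol/L = 4.52 × 10^-3 mol
From the 5:2 ratio, n(Na2C2O4) = 5/2 × 4.52 × 10^-3 = 0.0113 mol
mass of Na2C2O4 = 0.0113 × 134.00 g/mol = 1.51 g
% Na2C2O4 = 1.51 / 1.73 × 100 = 87.6 %

87.6 %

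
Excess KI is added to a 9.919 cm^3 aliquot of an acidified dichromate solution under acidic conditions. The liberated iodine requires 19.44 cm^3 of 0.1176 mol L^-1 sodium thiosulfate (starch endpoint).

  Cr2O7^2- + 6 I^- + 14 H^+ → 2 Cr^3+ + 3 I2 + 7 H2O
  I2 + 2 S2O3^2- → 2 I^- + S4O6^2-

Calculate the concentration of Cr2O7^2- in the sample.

0.03841 mol/L

n(S2O3^2-) = 0.01944 × 0.1176 = 2.286 × 10^-3 mol
n(I2) = n(S2O3^2-)/2 = 1.143 × 10^-3 mol
From the 1:3 ratio, n(Cr2O7^2-) in the aliquot = 1/3 × 1.143 × 10^-3 = 3.810 × 10^-4 mol
[Cr2O7^2-] = 3.810 × 10^-4 / 0.009919 = 0.03841 mol/L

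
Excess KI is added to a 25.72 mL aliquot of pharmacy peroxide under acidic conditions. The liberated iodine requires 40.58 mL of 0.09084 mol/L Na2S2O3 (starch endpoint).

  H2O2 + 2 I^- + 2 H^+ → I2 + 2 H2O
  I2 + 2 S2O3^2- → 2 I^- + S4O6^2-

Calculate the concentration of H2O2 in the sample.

n(S2O3^2-) = 0.04058 × 0.09084 = 3.686 × 10^-3 mol
n(I2) = n(S2O3^2-)/2 = 1.843 × 10^-3 mol
n(H2O2) in the aliquot = 1.843 × 10^-3 mol (1:1 ratio)
[H2O2] = 1.843 × 10^-3 / 0.02572 = 0.07166 mol/L

0.07166 mol/L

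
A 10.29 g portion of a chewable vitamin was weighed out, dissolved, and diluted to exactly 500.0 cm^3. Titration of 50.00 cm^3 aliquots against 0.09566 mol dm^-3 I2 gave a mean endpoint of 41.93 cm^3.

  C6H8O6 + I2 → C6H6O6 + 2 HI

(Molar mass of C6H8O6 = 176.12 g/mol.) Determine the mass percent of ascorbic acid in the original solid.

68.65 %

n(I2) per titration = 0.04193 × 0.09566 = 4.011 × 10^-3 mol
n(C6H8O6) in each aliquot = 4.011 × 10^-3 mol (1:1 ratio)
n(C6H8O6) in the whole flask = 4.011 × 10^-3 × 500.0/50.00 = 0.04011 mol
mass of C6H8O6 = 0.04011 × 176.12 = 7.064 g
% C6H8O6 = 7.064 / 10.29 × 100 = 68.65 %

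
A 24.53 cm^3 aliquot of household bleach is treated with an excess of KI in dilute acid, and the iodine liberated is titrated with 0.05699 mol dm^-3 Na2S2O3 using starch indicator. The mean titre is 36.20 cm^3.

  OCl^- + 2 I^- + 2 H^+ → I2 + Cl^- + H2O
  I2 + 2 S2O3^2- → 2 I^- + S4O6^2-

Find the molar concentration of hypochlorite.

0.04205 mol/L

n(S2O3^2-) = 0.03620 × 0.05699 = 2.063 × 10^-3 mol
n(I2) = n(S2O3^2-)/2 = 1.032 × 10^-3 mol
n(OCl^-) in the aliquot = 1.032 × 10^-3 mol (1:1 ratio)
[OCl^-] = 1.032 × 10^-3 / 0.02453 = 0.04205 mol/L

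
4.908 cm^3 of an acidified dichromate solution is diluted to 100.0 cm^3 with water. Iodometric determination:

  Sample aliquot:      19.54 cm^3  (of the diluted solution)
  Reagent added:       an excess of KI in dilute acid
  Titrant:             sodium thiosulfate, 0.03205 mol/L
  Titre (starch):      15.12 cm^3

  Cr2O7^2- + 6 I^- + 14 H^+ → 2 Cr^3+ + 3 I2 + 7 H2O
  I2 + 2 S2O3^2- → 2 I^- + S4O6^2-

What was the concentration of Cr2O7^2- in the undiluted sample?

n(S2O3^2-) = 0.01512 × 0.03205 = 4.846 × 10^-4 mol
n(I2) = n(S2O3^2-)/2 = 2.423 × 10^-4 mol
From the 1:3 ratio, n(Cr2O7^2-) in the aliquot = 1/3 × 2.423 × 10^-4 = 8.077 × 10^-5 mol
[Cr2O7^2-]_dilute = 8.077 × 10^-5 / 0.01954 = 0.004133 mol/L
[Cr2O7^2-]_original = 0.004133 × 100.0/4.908 = 0.08422 mol/L

0.08422 mol/L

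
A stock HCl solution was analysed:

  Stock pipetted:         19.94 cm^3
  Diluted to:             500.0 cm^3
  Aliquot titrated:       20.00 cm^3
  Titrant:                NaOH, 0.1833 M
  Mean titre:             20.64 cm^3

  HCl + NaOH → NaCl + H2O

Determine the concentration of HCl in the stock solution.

n(NaOH) = 0.02064 × 0.1833 = 3.783 × 10^-3 mol
n(HCl) in the aliquot = 3.783 × 10^-3 mol (1:1 ratio)
[HCl]_dilute = 3.783 × 10^-3 / 0.02000 = 0.1892 mol/L
Dilution factor = 500.0 / 19.94 = 25.08
[HCl]_stock = 0.1892 × 25.08 = 4.743 mol/L

4.743 M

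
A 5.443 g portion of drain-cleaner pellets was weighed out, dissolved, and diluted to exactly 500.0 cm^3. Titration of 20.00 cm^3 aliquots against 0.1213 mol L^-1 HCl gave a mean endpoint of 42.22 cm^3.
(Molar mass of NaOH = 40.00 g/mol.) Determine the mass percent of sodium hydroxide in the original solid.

NaOH + HCl → NaCl + H2O
n(HCl) per titration = 0.04222 × 0.1213 = 5.121 × 10^-3 mol
n(NaOH) in each aliquot = 5.121 × 10^-3 mol (1:1 ratio)
n(NaOH) in the whole flask = 5.121 × 10^-3 × 500.0/20.00 = 0.1280 mol
mass of NaOH = 0.1280 × 40.00 = 5.121 g
% NaOH = 5.121 / 5.443 × 100 = 94.09 %

94.09 %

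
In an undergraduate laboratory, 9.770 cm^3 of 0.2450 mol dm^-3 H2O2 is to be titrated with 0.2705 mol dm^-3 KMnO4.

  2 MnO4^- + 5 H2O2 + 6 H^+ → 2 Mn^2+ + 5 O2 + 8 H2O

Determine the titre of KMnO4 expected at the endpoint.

3.540 mL

n(H2O2) = 0.009770 L × 0.2450 mol/L = 2.394 × 10^-3 mol
From the 2:5 stoichiometry, n(KMnO4) = 2/5 × 2.394 × 10^-3 = 9.575 × 10^-4 mol
V(KMnO4) = 9.575 × 10^-4 mol / 0.2705 mol/L = 0.003540 L = 3.540 mL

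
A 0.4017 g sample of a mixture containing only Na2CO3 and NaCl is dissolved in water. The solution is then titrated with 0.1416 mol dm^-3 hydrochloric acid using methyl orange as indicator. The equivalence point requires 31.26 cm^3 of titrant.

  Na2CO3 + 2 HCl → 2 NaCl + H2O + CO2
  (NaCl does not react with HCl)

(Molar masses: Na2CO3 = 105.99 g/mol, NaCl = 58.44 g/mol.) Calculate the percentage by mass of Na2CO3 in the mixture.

n(HCl) = 0.03126 × 0.1416 = 4.426 × 10^-3 mol
Let x = n(Na2CO3), y = n(NaCl).
Titrant: 2x = 4.426 × 10^-3;  mass: 105.99x + 58.44y = 0.4017
Solving, x = 2.213 × 10^-3 mol, y = 2.860 × 10^-3 mol
mass of Na2CO3 = 2.213 × 10^-3 × 105.99 = 0.2346 g
% Na2CO3 = 0.2346 / 0.4017 × 100 = 58.40 %

58.40 %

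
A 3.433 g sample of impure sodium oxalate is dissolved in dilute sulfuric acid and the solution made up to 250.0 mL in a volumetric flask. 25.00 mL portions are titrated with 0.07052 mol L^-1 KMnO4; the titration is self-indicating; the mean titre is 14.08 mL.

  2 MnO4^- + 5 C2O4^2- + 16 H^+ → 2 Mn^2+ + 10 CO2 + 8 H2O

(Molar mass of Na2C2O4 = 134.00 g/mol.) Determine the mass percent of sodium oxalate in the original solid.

n(KMnO4) per titration = 0.01408 × 0.07052 = 9.929 × 10^-4 mol
From the 5:2 ratio, n(Na2C2O4) in each aliquot = 5/2 × 9.929 × 10^-4 = 2.482 × 10^-3 mol
n(Na2C2O4) in the whole flask = 2.482 × 10^-3 × 250.0/25.00 = 0.02482 mol
mass of Na2C2O4 = 0.02482 × 134.00 = 3.326 g
% Na2C2O4 = 3.326 / 3.433 × 100 = 96.89 %

96.89 %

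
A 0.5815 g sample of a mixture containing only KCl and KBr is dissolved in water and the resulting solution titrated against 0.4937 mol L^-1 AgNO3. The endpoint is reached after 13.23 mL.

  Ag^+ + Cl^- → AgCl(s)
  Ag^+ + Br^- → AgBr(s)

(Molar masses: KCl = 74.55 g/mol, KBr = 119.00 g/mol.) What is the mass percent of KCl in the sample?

n(AgNO3) = 0.01323 × 0.4937 = 6.532 × 10^-3 mol
Let x = n(KCl), y = n(KBr).
Titrant: 1x + 1y = 6.532 × 10^-3;  mass: 74.55x + 119.00y = 0.5815
Solving, x = 4.404 × 10^-3 mol, y = 2.127 × 10^-3 mol
mass of KCl = 4.404 × 10^-3 × 74.55 = 0.3283 g
% KCl = 0.3283 / 0.5815 × 100 = 56.46 %

56.46 %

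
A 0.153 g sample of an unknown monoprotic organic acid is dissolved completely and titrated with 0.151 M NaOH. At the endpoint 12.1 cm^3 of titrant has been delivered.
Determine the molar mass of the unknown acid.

83.7 g/mol

n(NaOH) = 0.0121 L × 0.151 mol/L = 1.83 × 10^-3 mol
n(HA) = 1.83 × 10^-3 mol (1:1 ratio)
M = m / n = 0.153 g / 1.83 × 10^-3 mol = 83.7 g/mol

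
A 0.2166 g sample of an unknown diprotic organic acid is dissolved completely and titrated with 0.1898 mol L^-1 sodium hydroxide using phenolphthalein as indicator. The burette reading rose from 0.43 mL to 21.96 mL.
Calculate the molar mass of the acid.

106.0 g/mol

n(NaOH) = 0.02153 L × 0.1898 mol/L = 4.086 × 10^-3 mol
From the 1:2 ratio, n(H2A) = 1/2 × 4.086 × 10^-3 = 2.043 × 10^-3 mol
M = m / n = 0.2166 g / 2.043 × 10^-3 mol = 106.0 g/mol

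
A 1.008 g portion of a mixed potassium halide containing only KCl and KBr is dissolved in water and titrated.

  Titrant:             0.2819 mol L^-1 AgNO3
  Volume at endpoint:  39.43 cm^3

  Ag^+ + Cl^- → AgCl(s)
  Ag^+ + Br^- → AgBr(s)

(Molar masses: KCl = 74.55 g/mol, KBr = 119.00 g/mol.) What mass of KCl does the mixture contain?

n(AgNO3) = 0.03943 × 0.2819 = 0.01112 mol
Let x = n(KCl), y = n(KBr).
Titrant: 1x + 1y = 0.01112;  mass: 74.55x + 119.00y = 1.008
Solving, x = 7.080 × 10^-3 mol, y = 4.035 × 10^-3 mol
mass of KCl = 7.080 × 10^-3 × 74.55 = 0.5278 g

0.5278 g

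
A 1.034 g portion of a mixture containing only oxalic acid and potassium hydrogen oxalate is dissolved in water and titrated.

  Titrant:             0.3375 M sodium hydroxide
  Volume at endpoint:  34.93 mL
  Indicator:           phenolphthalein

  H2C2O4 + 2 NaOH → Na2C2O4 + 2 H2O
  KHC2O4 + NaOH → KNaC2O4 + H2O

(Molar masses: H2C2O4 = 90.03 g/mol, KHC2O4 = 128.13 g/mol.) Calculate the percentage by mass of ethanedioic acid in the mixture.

24.96 %

n(NaOH) = 0.03493 × 0.3375 = 0.01179 mol
Let x = n(H2C2O4), y = n(KHC2O4).
Titrant: 2x + 1y = 0.01179;  mass: 90.03x + 128.13y = 1.034
Solving, x = 2.867 × 10^-3 mol, y = 6.056 × 10^-3 mol
mass of H2C2O4 = 2.867 × 10^-3 × 90.03 = 0.2581 g
% H2C2O4 = 0.2581 / 1.034 × 100 = 24.96 %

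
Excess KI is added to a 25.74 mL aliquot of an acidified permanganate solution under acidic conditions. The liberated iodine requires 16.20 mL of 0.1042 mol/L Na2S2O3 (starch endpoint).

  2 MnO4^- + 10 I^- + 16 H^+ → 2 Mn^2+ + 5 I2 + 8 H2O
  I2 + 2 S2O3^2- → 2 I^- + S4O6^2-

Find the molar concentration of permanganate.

n(S2O3^2-) = 0.01620 × 0.1042 = 1.688 × 10^-3 mol
n(I2) = n(S2O3^2-)/2 = 8.440 × 10^-4 mol
From the 2:5 ratio, n(MnO4^-) in the aliquot = 2/5 × 8.440 × 10^-4 = 3.376 × 10^-4 mol
[MnO4^-] = 3.376 × 10^-4 / 0.02574 = 0.01312 mol/L

0.01312 mol/L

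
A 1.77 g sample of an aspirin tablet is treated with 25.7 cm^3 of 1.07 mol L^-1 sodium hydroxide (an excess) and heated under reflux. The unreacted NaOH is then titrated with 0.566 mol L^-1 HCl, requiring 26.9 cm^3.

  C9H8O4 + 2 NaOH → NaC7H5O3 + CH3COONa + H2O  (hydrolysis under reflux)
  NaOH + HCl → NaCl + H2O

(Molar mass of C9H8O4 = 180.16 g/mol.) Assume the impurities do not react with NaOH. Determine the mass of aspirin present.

n(NaOH) added = 0.0257 × 1.07 = 0.0275 mol
n(HCl) used in back-titration = 0.0269 × 0.566 = 0.0152 mol
n(NaOH) left over = 0.0152 mol (1:1 ratio)
n(NaOH) consumed by analyte = 0.0275 − 0.0152 = 0.0123 mol
From the 1:2 ratio, n(C9H8O4) = 1/2 × 0.0123 = 6.14 × 10^-3 mol
mass of C9H8O4 = 6.14 × 10^-3 × 180.16 = 1.11 g

1.11 g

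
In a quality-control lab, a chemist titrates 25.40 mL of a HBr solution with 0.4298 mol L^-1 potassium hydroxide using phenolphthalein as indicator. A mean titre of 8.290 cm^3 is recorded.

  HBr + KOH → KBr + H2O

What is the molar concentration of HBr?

0.1403 mol/L

n(KOH) = 0.008290 L × 0.4298 mol/L = 3.563 × 10^-3 mol
n(HBr) = 3.563 × 10^-3 mol (1:1 mole ratio)
[HBr] = 3.563 × 10^-3 mol / 0.02540 L = 0.1403 mol/L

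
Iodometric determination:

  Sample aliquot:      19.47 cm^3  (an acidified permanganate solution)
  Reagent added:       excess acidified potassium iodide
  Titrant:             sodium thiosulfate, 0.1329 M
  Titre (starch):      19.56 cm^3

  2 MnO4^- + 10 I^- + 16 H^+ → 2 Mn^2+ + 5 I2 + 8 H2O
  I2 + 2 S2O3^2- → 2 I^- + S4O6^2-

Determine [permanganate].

0.02670 M

n(S2O3^2-) = 0.01956 × 0.1329 = 2.600 × 10^-3 mol
n(I2) = n(S2O3^2-)/2 = 1.300 × 10^-3 mol
From the 2:5 ratio, n(MnO4^-) in the aliquot = 2/5 × 1.300 × 10^-3 = 5.199 × 10^-4 mol
[MnO4^-] = 5.199 × 10^-4 / 0.01947 = 0.02670 mol/L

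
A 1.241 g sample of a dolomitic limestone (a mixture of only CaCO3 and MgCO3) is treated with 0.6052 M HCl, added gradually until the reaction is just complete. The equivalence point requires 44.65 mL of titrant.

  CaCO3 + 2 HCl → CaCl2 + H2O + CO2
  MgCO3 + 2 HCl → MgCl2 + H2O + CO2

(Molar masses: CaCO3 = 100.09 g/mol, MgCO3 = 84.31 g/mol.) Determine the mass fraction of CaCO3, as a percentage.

52.07 %

n(HCl) = 0.04465 × 0.6052 = 0.02702 mol
Let x = n(CaCO3), y = n(MgCO3).
Titrant: 2x + 2y = 0.02702;  mass: 100.09x + 84.31y = 1.241
Solving, x = 6.456 × 10^-3 mol, y = 7.055 × 10^-3 mol
mass of CaCO3 = 6.456 × 10^-3 × 100.09 = 0.6462 g
% CaCO3 = 0.6462 / 1.241 × 100 = 52.07 %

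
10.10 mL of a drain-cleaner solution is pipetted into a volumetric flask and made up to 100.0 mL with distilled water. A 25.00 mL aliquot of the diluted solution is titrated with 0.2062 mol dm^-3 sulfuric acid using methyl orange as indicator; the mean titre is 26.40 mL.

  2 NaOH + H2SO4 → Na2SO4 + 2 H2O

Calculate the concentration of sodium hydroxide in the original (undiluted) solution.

4.312 mol/L

n(H2SO4) = 0.02640 × 0.2062 = 5.444 × 10^-3 mol
From the 2:1 ratio, n(NaOH) in the aliquot = 2/1 × 5.444 × 10^-3 = 0.01089 mol
[NaOH]_dilute = 0.01089 / 0.02500 = 0.4355 mol/L
Dilution factor = 100.0 / 10.10 = 9.901
[NaOH]_stock = 0.4355 × 9.901 = 4.312 mol/L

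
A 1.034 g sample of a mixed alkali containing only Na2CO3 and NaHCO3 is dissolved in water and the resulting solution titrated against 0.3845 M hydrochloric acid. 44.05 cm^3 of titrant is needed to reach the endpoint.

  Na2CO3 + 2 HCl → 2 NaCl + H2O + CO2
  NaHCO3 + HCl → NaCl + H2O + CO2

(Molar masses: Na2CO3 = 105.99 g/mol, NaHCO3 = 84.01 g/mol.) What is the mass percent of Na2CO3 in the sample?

64.27 %

n(HCl) = 0.04405 × 0.3845 = 0.01694 mol
Let x = n(Na2CO3), y = n(NaHCO3).
Titrant: 2x + 1y = 0.01694;  mass: 105.99x + 84.01y = 1.034
Solving, x = 6.269 × 10^-3 mol, y = 4.398 × 10^-3 mol
mass of Na2CO3 = 6.269 × 10^-3 × 105.99 = 0.6645 g
% Na2CO3 = 0.6645 / 1.034 × 100 = 64.27 %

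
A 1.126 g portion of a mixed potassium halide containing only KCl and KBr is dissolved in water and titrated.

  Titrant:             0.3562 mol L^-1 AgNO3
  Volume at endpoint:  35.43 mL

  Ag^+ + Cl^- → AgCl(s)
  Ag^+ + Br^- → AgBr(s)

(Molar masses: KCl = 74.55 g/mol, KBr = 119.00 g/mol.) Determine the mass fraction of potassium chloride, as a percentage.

n(AgNO3) = 0.03543 × 0.3562 = 0.01262 mol
Let x = n(KCl), y = n(KBr).
Titrant: 1x + 1y = 0.01262;  mass: 74.55x + 119.00y = 1.126
Solving, x = 8.454 × 10^-3 mol, y = 4.166 × 10^-3 mol
mass of KCl = 8.454 × 10^-3 × 74.55 = 0.6303 g
% KCl = 0.6303 / 1.126 × 100 = 55.97 %

55.97 %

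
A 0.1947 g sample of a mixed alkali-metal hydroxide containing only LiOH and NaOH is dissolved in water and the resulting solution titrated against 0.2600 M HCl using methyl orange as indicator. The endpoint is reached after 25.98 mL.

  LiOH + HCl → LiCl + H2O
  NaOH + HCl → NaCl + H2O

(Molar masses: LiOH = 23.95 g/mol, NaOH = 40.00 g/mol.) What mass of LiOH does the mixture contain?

0.1127 g

n(HCl) = 0.02598 × 0.2600 = 6.755 × 10^-3 mol
Let x = n(LiOH), y = n(NaOH).
Titrant: 1x + 1y = 6.755 × 10^-3;  mass: 23.95x + 40.00y = 0.1947
Solving, x = 4.704 × 10^-3 mol, y = 2.051 × 10^-3 mol
mass of LiOH = 4.704 × 10^-3 × 23.95 = 0.1127 g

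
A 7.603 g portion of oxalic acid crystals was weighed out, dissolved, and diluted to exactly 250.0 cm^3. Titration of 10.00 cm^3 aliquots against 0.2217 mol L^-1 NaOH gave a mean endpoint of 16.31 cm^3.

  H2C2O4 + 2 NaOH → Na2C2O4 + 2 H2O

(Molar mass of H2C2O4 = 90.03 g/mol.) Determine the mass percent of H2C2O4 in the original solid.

53.52 %

n(NaOH) per titration = 0.01631 × 0.2217 = 3.616 × 10^-3 mol
From the 1:2 ratio, n(H2C2O4) in each aliquot = 1/2 × 3.616 × 10^-3 = 1.808 × 10^-3 mol
n(H2C2O4) in the whole flask = 1.808 × 10^-3 × 250.0/10.00 = 0.04520 mol
mass of H2C2O4 = 0.04520 × 90.03 = 4.069 g
% H2C2O4 = 4.069 / 7.603 × 100 = 53.52 %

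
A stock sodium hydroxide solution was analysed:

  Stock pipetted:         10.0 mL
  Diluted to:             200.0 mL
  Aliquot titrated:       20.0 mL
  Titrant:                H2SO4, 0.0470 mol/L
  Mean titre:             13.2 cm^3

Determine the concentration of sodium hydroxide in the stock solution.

1.24 mol/L

2 NaOH + H2SO4 → Na2SO4 + 2 H2O
n(H2SO4) = 0.0132 × 0.0470 = 6.20 × 10^-4 mol
From the 2:1 ratio, n(NaOH) in the aliquot = 2/1 × 6.20 × 10^-4 = 1.24 × 10^-3 mol
[NaOH]_dilute = 1.24 × 10^-3 / 0.0200 = 0.0620 mol/L
Dilution factor = 200.0 / 10.0 = 20.00
[NaOH]_stock = 0.0620 × 20.00 = 1.24 mol/L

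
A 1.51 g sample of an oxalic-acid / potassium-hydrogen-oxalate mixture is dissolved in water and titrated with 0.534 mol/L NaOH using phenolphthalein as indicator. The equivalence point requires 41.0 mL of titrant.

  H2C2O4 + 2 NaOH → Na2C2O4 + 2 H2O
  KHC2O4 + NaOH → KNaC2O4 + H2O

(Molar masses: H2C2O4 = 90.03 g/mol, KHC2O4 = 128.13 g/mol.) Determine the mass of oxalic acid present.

0.702 g

n(NaOH) = 0.0410 × 0.534 = 0.0219 mol
Let x = n(H2C2O4), y = n(KHC2O4).
Titrant: 2x + 1y = 0.0219;  mass: 90.03x + 128.13y = 1.51
Solving, x = 7.79 × 10^-3 mol, y = 6.31 × 10^-3 mol
mass of H2C2O4 = 7.79 × 10^-3 × 90.03 = 0.702 g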